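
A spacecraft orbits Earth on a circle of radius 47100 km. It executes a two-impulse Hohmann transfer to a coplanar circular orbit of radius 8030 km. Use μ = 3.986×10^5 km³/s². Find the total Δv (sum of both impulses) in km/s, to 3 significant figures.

Δv = 3.50 km/s

Semi-major axis of the transfer orbit: a_t = (47100 + 8030)/2 = 27565 km.
Circular speed at r₁: v₁ = √(μ/r₁) = √(3.986×10^5/47100) = 2.909 km/s.
On the transfer ellipse at r₁, v² = μ(2/r − 1/a) gives v_a = √[μ(2/r₁ − 1/a_t)] = 1.570 km/s.
First burn Δv₁ = |v_a − v₁| = 1.339 km/s.
Circular speed at r₂: v₂ = √(μ/r₂) = 7.0455 km/s.
Transfer-orbit speed at r₂: v_p = √[μ(2/r₂ − 1/a_t)] = 9.2096 km/s.
Second burn Δv₂ = |v₂ − v_p| = 2.164 km/s.
Total Δv = Δv₁ + Δv₂ = 3.503 km/s.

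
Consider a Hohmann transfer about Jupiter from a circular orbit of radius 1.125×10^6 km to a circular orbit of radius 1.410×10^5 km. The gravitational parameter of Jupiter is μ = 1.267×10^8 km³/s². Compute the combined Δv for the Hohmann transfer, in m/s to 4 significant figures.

Δv = 15590 m/s

Semi-major axis of the transfer orbit: a_t = (1.125×10^6 + 1.410×10^5)/2 = 6.330×10^5 km.
At r₁ the circular-orbit speed is v₁ = √(μ/r₁) = 10.6124 km/s.
On the transfer ellipse at r₁, v² = μ(2/r − 1/a) gives v_a = √[μ(2/r₁ − 1/a_t)] = 5.00864 km/s.
First burn Δv₁ = |v_a − v₁| = 5.604 km/s.
At r₂, v₂ = √(μ/r₂) = 29.9764 km/s.
Transfer-orbit speed at r₂: v_p = √[μ(2/r₂ − 1/a_t)] = 39.9625 km/s.
Second burn Δv₂ = |v₂ − v_p| = 9.986 km/s.
Δv = Δv₁ + Δv₂ = 5.604 + 9.986 = 15.59 km/s.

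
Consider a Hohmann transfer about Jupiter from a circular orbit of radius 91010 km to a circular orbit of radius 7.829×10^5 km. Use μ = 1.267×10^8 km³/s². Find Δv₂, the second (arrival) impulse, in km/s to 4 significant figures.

Δv₂ = 6.916 km/s

The Hohmann ellipse has a_t = (r₁ + r₂)/2 = 4.36955×10^5 km.
Circular speed at r = 7.829×10^5 km: v_c = √(μ/r) = 12.7214 km/s.
Transfer-orbit speed at the same r (vis-viva, a = a_t): v_t = √[μ(2/r − 1/a_t)] = 5.80579 km/s.
Δv₂ = |v_t − v_c| = |5.80579 − 12.7214| = 6.916 km/s.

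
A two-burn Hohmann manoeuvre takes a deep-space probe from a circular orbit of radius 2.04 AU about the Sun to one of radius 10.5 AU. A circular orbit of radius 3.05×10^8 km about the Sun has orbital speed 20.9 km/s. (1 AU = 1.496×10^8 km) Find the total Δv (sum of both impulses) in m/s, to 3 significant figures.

From the circular-orbit relation v² = μ/r at r = 3.05×10^8 km: μ = v²r = (20.9)² × 3.05×10^8 = 1.33227×10^11 km³/s².
In km: r₁ = 2.04 × 1.496×10^8 = 3.05184×10^8 km; r₂ = 10.5 × 1.496×10^8 = 1.5708×10^9 km.
Semi-major axis of the transfer orbit: a_t = (3.05184×10^8 + 1.5708×10^9)/2 = 9.37992×10^8 km.
At r₁ the circular-orbit speed is v₁ = √(μ/r₁) = 20.894 km/s.
Transfer-orbit speed at r₁ (v² = μ(2/r − 1/a)): v_p = √[μ(2/r₁ − 1/a_t)] = 27.038 km/s.
First burn Δv₁ = |v_p − v₁| = 6.144 km/s.
Circular speed at r₂: v₂ = √(μ/r₂) = 9.209 km/s.
Transfer-orbit speed at r₂: v_a = √[μ(2/r₂ − 1/a_t)] = 5.253 km/s.
Second burn Δv₂ = |v₂ − v_a| = 3.956 km/s.
Δv = Δv₁ + Δv₂ = 6.144 + 3.956 = 10.10 km/s.

Δv = 10100 m/s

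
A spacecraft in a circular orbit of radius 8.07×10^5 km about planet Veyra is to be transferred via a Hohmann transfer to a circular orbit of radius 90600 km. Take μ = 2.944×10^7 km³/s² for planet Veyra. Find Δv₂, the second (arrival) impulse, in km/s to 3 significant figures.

Δv₂ = 6.15 km/s

Semi-major axis of the transfer orbit: a_t = (8.070×10^5 + 90600)/2 = 4.488×10^5 km.
On the circular orbit at r = 90600 km, v_c = √(μ/r) = 18.026 km/s.
Transfer-orbit speed at the same r (vis-viva, a = a_t): v_t = √[μ(2/r − 1/a_t)] = 24.172 km/s.
Δv₂ = |v_t − v_c| = |24.172 − 18.026| = 6.146 km/s.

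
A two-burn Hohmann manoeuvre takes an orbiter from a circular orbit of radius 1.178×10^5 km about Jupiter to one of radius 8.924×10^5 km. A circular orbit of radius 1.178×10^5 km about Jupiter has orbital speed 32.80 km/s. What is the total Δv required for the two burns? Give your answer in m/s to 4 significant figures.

Δv = 16960 m/s

From the circular-orbit relation v² = μ/r at r = 1.178×10^5 km: μ = v²r = (32.80)² × 1.178×10^5 = 1.26734×10^8 km³/s².
Semi-major axis of the transfer orbit: a_t = (1.178×10^5 + 8.924×10^5)/2 = 5.051×10^5 km.
Circular speed at r₁: v₁ = √(μ/r₁) = √(1.26734×10^8/1.178×10^5) = 32.80 km/s.
Transfer-orbit speed at r₁ (vis-viva equation): v_p = √[μ(2/r₁ − 1/a_t)] = 43.60 km/s.
First burn Δv₁ = |v_p − v₁| = 10.80 km/s.
At r₂, v₂ = √(μ/r₂) = 11.917 km/s.
Transfer-orbit speed at r₂: v_a = √[μ(2/r₂ − 1/a_t)] = 5.7551 km/s.
Second burn Δv₂ = |v₂ − v_a| = 6.162 km/s.
Δv = Δv₁ + Δv₂ = 10.80 + 6.162 = 16.96 km/s.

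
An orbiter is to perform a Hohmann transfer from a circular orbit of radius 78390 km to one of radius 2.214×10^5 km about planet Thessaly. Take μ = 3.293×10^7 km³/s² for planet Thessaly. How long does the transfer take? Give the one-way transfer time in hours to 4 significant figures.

Transfer-ellipse semi-major axis a_t = (r₁ + r₂)/2 = (78390 + 2.214×10^5)/2 = 1.49895×10^5 km.
By Kepler's third law the transfer-orbit period is T = 2π√(a_t³/μ), so t = T/2 = 31770 s.
Converting: 31770 s ÷ 3600 s/hour = 8.825 hours.

t = 8.825 hours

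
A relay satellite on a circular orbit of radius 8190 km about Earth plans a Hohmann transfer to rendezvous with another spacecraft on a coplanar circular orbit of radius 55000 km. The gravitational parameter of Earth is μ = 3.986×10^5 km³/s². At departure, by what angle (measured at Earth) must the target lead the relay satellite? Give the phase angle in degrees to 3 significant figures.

Transfer-ellipse semi-major axis a_t = (r₁ + r₂)/2 = (8190 + 55000)/2 = 31595 km.
The half-period of the transfer ellipse is t = π√(a_t³/μ) = 27945 s.
Target angular speed ω₂ = √(μ/r₂³) = 4.8947×10^-5 rad/s.
Angle swept by the target during transfer: ω₂·t = 1.3678 rad = 78.37°.
The relay satellite traverses 180° on the transfer ellipse, so the target must lead by 180° − 78.37° = 102°.

φ = 102°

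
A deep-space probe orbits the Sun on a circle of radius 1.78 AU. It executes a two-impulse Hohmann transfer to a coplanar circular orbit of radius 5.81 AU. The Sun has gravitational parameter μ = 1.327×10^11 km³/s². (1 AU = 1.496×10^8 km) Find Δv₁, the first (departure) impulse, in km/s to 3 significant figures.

Δv₁ = 5.30 km/s

In km: r₁ = 1.78 × 1.496×10^8 = 2.66288×10^8 km; r₂ = 5.81 × 1.496×10^8 = 8.69176×10^8 km.
Transfer-ellipse semi-major axis a_t = (r₁ + r₂)/2 = (2.66288×10^8 + 8.69176×10^8)/2 = 5.67732×10^8 km.
On the circular orbit at r = 2.66288×10^8 km, v_c = √(μ/r) = 22.323 km/s.
Vis-viva on the transfer ellipse at r = 2.66288×10^8 km gives v_t = √[μ(2/r − 1/a_t)] = 27.621 km/s.
Δv₁ = |v_t − v_c| = |27.621 − 22.323| = 5.298 km/s.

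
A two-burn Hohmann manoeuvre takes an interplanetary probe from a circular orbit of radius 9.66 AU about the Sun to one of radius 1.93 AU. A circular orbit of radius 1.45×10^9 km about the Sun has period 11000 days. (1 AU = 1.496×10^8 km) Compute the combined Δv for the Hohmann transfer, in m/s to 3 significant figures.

Δv = 10300 m/s

From Kepler's third law T² = 4π²r³/μ at r = 1.45×10^9 km, T = 11000 days = 11000 × 86400 s = 9.504×10^8 s: μ = 4π²r³/T² = 1.33245×10^11 km³/s².
In km: r₁ = 9.66 × 1.496×10^8 = 1.445136×10^9 km; r₂ = 1.93 × 1.496×10^8 = 2.88728×10^8 km.
Semi-major axis of the transfer orbit: a_t = (1.445136×10^9 + 2.88728×10^8)/2 = 8.66932×10^8 km.
Circular speed at r₁: v₁ = √(μ/r₁) = √(1.33245×10^11/1.445136×10^9) = 9.6022 km/s.
Transfer-orbit speed at r₁ (vis-viva equation): v_a = √[μ(2/r₁ − 1/a_t)] = 5.5414 km/s.
First burn Δv₁ = |v_a − v₁| = 4.0608 km/s.
Circular speed at r₂: v₂ = √(μ/r₂) = 21.4823 km/s.
Transfer-orbit speed at r₂: v_p = √[μ(2/r₂ − 1/a_t)] = 27.7359 km/s.
Second burn Δv₂ = |v₂ − v_p| = 6.2536 km/s.
Δv = Δv₁ + Δv₂ = 4.0608 + 6.2536 = 10.31 km/s.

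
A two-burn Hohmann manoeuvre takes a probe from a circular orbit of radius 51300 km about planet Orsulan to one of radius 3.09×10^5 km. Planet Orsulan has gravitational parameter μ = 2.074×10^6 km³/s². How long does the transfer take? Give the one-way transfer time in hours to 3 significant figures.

The Hohmann ellipse has a_t = (r₁ + r₂)/2 = 1.8015×10^5 km.
By Kepler's third law the transfer-orbit period is T = 2π√(a_t³/μ), so t = T/2 = 1.668×10^5 s.
Converting: 1.668×10^5 s ÷ 3600 s/hour = 46.3 hours.

t = 46.3 hours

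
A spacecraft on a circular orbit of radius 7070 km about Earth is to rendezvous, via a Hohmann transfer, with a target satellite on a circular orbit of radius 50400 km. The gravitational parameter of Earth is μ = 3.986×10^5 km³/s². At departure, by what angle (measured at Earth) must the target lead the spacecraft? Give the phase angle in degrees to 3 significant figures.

Transfer-ellipse semi-major axis a_t = (r₁ + r₂)/2 = (7070 + 50400)/2 = 28735 km.
The half-period of the transfer ellipse is t = π√(a_t³/μ) = 24238.1 s.
The target's mean motion on its circular orbit is ω₂ = √(μ/r₂³) = 5.57985×10^-5 rad/s.
Angle swept by the target during transfer: ω₂·t = 1.3524 rad = 77.49°.
Arrival is 180° from departure on the ellipse, so φ = 180° − 77.49° = 103°.

φ = 103°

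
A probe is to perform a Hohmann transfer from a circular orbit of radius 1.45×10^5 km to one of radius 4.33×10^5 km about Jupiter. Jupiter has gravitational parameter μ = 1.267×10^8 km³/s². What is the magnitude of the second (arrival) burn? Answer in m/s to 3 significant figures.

Transfer-ellipse semi-major axis a_t = (r₁ + r₂)/2 = (1.450×10^5 + 4.330×10^5)/2 = 2.890×10^5 km.
Circular speed at r = 4.330×10^5 km: v_c = √(μ/r) = 17.106 km/s.
Transfer-orbit speed at the same r (vis-viva, a = a_t): v_t = √[μ(2/r − 1/a_t)] = 12.117 km/s.
Δv₂ = |v_t − v_c| = |12.117 − 17.106| = 4.989 km/s.

Δv₂ = 4990 m/s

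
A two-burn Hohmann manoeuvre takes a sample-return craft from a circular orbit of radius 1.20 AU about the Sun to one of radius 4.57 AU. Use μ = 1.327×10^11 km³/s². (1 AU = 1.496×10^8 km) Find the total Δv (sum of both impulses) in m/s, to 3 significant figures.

In km: r₁ = 1.20 × 1.496×10^8 = 1.7952×10^8 km; r₂ = 4.57 × 1.496×10^8 = 6.83672×10^8 km.
The Hohmann ellipse has a_t = (r₁ + r₂)/2 = 4.31596×10^8 km.
At r₁ the circular-orbit speed is v₁ = √(μ/r₁) = 27.188 km/s.
Transfer-orbit speed at r₁ (v² = μ(2/r − 1/a)): v_p = √[μ(2/r₁ − 1/a_t)] = 34.219 km/s.
First burn Δv₁ = |v_p − v₁| = 7.031 km/s.
At r₂, v₂ = √(μ/r₂) = 13.932 km/s.
Transfer-orbit speed at r₂: v_a = √[μ(2/r₂ − 1/a_t)] = 8.9852 km/s.
Second burn Δv₂ = |v₂ − v_a| = 4.947 km/s.
Total Δv = Δv₁ + Δv₂ = 11.98 km/s.

Δv = 12000 m/s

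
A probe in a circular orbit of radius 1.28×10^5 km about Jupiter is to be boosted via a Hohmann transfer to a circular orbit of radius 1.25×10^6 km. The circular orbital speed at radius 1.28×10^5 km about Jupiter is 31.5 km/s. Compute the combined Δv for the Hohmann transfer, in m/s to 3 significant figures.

From the circular-orbit relation v² = μ/r at r = 1.28×10^5 km: μ = v²r = (31.5)² × 1.28×10^5 = 1.27008×10^8 km³/s².
Semi-major axis of the transfer orbit: a_t = (1.280×10^5 + 1.250×10^6)/2 = 6.890×10^5 km.
At r₁ the circular-orbit speed is v₁ = √(μ/r₁) = 31.500 km/s.
Transfer-orbit speed at r₁ (vis-viva): v_p = √[μ(2/r₁ − 1/a_t)] = 42.428 km/s.
First burn Δv₁ = |v_p − v₁| = 10.928 km/s.
At r₂, v₂ = √(μ/r₂) = 10.080 km/s.
Transfer-orbit speed at r₂: v_a = √[μ(2/r₂ − 1/a_t)] = 4.3447 km/s.
Second burn Δv₂ = |v₂ − v_a| = 5.7353 km/s.
Total Δv = Δv₁ + Δv₂ = 16.66 km/s.

Δv = 16700 m/s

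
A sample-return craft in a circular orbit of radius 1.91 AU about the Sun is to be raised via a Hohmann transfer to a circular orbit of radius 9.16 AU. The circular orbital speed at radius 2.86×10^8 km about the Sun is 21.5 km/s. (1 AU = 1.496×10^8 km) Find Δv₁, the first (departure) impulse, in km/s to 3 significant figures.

Δv₁ = 6.16 km/s

From the circular-orbit relation v² = μ/r at r = 2.86×10^8 km: μ = v²r = (21.5)² × 2.86×10^8 = 1.32204×10^11 km³/s².
In km: r₁ = 1.91 × 1.496×10^8 = 2.85736×10^8 km; r₂ = 9.16 × 1.496×10^8 = 1.370336×10^9 km.
Semi-major axis of the transfer orbit: a_t = (2.85736×10^8 + 1.370336×10^9)/2 = 8.28036×10^8 km.
Circular speed at r = 2.85736×10^8 km: v_c = √(μ/r) = 21.510 km/s.
Vis-viva on the transfer ellipse at r = 2.85736×10^8 km gives v_t = √[μ(2/r − 1/a_t)] = 27.671 km/s.
Δv₁ = |v_t − v_c| = |27.671 − 21.510| = 6.161 km/s.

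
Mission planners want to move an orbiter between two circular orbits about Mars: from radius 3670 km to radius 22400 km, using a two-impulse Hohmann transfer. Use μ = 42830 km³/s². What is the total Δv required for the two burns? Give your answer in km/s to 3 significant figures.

Δv = 1.71 km/s

The Hohmann ellipse has a_t = (r₁ + r₂)/2 = 13035 km.
At r₁ the circular-orbit speed is v₁ = √(μ/r₁) = 3.416 km/s.
Transfer-orbit speed at r₁ (vis-viva): v_p = √[μ(2/r₁ − 1/a_t)] = 4.478 km/s.
First burn Δv₁ = |v_p − v₁| = 1.062 km/s.
At r₂, v₂ = √(μ/r₂) = 1.3828 km/s.
Transfer-orbit speed at r₂: v_a = √[μ(2/r₂ − 1/a_t)] = 0.73372 km/s.
Second burn Δv₂ = |v₂ − v_a| = 0.6491 km/s.
Total Δv = Δv₁ + Δv₂ = 1.711 km/s.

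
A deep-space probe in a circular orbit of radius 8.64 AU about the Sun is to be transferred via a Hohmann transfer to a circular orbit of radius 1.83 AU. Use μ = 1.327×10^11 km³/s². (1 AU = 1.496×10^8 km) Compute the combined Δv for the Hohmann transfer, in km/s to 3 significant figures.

In km: r₁ = 8.64 × 1.496×10^8 = 1.292544×10^9 km; r₂ = 1.83 × 1.496×10^8 = 2.73768×10^8 km.
Transfer-ellipse semi-major axis a_t = (r₁ + r₂)/2 = (1.292544×10^9 + 2.73768×10^8)/2 = 7.83156×10^8 km.
Circular speed at r₁: v₁ = √(μ/r₁) = √(1.327×10^11/1.292544×10^9) = 10.1324 km/s.
Transfer-orbit speed at r₁ (v² = μ(2/r − 1/a)): v_a = √[μ(2/r₁ − 1/a_t)] = 5.99073 km/s.
First burn Δv₁ = |v_a − v₁| = 4.142 km/s.
Circular speed at r₂: v₂ = √(μ/r₂) = 22.016 km/s.
Transfer-orbit speed at r₂: v_p = √[μ(2/r₂ − 1/a_t)] = 28.284 km/s.
Second burn Δv₂ = |v₂ − v_p| = 6.268 km/s.
Total Δv = Δv₁ + Δv₂ = 10.41 km/s.

Δv = 10.4 km/s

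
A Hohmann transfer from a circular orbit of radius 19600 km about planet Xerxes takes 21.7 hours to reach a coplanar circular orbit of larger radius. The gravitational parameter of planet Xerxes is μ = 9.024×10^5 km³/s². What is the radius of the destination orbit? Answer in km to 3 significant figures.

r₂ = 1.45×10^5 km

Transfer time t = 21.7 hours = 78120 s, and t = π√(a_t³/μ).
So a_t = (μ t²/π²)^(1/3) = (9.024×10^5 × (78120)² / π²)^(1/3) = 82327 km.
Since a_t = (r₁ + r₂)/2, r₂ = 2a_t − r₁ = 2×82327 − 19600 = 1.45054×10^5 km.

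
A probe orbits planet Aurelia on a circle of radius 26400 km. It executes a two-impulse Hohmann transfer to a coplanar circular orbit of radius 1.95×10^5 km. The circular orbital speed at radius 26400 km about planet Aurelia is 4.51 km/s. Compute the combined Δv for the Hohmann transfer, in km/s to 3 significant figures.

Δv = 2.32 km/s

From the circular-orbit relation v² = μ/r at r = 26400 km: μ = v²r = (4.51)² × 26400 = 5.36979×10^5 km³/s².
Semi-major axis of the transfer orbit: a_t = (26400 + 1.950×10^5)/2 = 1.107×10^5 km.
At r₁ the circular-orbit speed is v₁ = √(μ/r₁) = 4.510 km/s.
On the transfer ellipse at r₁, v² = μ(2/r − 1/a) gives v_p = √[μ(2/r₁ − 1/a_t)] = 5.986 km/s.
First burn Δv₁ = |v_p − v₁| = 1.476 km/s.
At r₂, v₂ = √(μ/r₂) = 1.65944 km/s.
Transfer-orbit speed at r₂: v_a = √[μ(2/r₂ − 1/a_t)] = 0.810381 km/s.
Second burn Δv₂ = |v₂ − v_a| = 0.8491 km/s.
Total Δv = Δv₁ + Δv₂ = 2.325 km/s.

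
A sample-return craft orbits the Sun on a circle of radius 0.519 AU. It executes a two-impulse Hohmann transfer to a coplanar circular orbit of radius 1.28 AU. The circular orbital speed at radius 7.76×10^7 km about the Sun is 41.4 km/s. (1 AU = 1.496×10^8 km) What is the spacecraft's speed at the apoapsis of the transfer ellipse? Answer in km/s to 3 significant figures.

v = 20.0 km/s

From the circular-orbit relation v² = μ/r at r = 7.76×10^7 km: μ = v²r = (41.4)² × 7.76×10^7 = 1.33003×10^11 km³/s².
In km: r₁ = 0.519 × 1.496×10^8 = 7.76424×10^7 km; r₂ = 1.28 × 1.496×10^8 = 1.91488×10^8 km.
The Hohmann ellipse has a_t = (r₁ + r₂)/2 = 1.345652×10^8 km.
At apoapsis, r = 1.91488×10^8 km.
From the vis-viva equation, v = √[μ(2/r − 1/a_t)] = 20.02 km/s.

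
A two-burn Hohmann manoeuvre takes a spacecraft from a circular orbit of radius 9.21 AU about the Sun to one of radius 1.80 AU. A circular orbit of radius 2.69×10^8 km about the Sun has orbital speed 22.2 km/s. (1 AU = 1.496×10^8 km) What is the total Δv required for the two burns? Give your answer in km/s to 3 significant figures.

Δv = 10.7 km/s

From the circular-orbit relation v² = μ/r at r = 2.69×10^8 km: μ = v²r = (22.2)² × 2.69×10^8 = 1.32574×10^11 km³/s².
In km: r₁ = 9.21 × 1.496×10^8 = 1.377816×10^9 km; r₂ = 1.80 × 1.496×10^8 = 2.6928×10^8 km.
Transfer-ellipse semi-major axis a_t = (r₁ + r₂)/2 = (1.377816×10^9 + 2.6928×10^8)/2 = 8.23548×10^8 km.
At r₁ the circular-orbit speed is v₁ = √(μ/r₁) = 9.809 km/s.
On the transfer ellipse at r₁, vis-viva equation gives v_a = √[μ(2/r₁ − 1/a_t)] = 5.609 km/s.
First burn Δv₁ = |v_a − v₁| = 4.200 km/s.
At r₂, v₂ = √(μ/r₂) = 22.1885 km/s.
Transfer-orbit speed at r₂: v_p = √[μ(2/r₂ − 1/a_t)] = 28.6998 km/s.
Second burn Δv₂ = |v₂ − v_p| = 6.511 km/s.
Δv = Δv₁ + Δv₂ = 4.200 + 6.511 = 10.71 km/s.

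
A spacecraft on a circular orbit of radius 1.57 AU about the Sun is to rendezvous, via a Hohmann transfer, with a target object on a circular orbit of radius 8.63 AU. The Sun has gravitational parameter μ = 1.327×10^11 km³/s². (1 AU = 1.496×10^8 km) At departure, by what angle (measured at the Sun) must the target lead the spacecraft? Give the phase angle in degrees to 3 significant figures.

In km: r₁ = 1.57 × 1.496×10^8 = 2.34872×10^8 km; r₂ = 8.63 × 1.496×10^8 = 1.291048×10^9 km.
The Hohmann ellipse has a_t = (r₁ + r₂)/2 = 7.6296×10^8 km.
The half-period of the transfer ellipse is t = π√(a_t³/μ) = 1.8175×10^8 s.
The target's mean motion on its circular orbit is ω₂ = √(μ/r₂³) = 7.8528×10^-9 rad/s.
Angle swept by the target during transfer: ω₂·t = 1.4272 rad = 81.77°.
The spacecraft traverses 180° on the transfer ellipse, so the target must lead by 180° − 81.77° = 98.2°.

φ = 98.2°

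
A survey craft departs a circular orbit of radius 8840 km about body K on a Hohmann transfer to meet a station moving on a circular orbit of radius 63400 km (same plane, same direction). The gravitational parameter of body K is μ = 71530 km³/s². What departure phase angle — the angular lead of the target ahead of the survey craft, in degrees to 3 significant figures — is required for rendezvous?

The Hohmann ellipse has a_t = (r₁ + r₂)/2 = 36120 km.
The half-period of the transfer ellipse is t = π√(a_t³/μ) = 80635.7 s.
The target's mean motion on its circular orbit is ω₂ = √(μ/r₂³) = 1.67537×10^-5 rad/s.
Angle swept by the target during transfer: ω₂·t = 1.3509 rad = 77.40°.
The survey craft traverses 180° on the transfer ellipse, so the target must lead by 180° − 77.40° = 103°.

φ = 103°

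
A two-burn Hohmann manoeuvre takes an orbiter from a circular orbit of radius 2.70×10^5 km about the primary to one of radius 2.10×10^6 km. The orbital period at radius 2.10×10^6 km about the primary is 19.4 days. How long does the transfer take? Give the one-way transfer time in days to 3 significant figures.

t = 4.11 days

From Kepler's third law T² = 4π²r³/μ at r = 2.10×10^6 km, T = 19.4 days = 19.4 × 86400 s = 1.67616×10^6 s: μ = 4π²r³/T² = 1.30133×10^8 km³/s².
The Hohmann ellipse has a_t = (r₁ + r₂)/2 = 1.185×10^6 km.
Transfer time t = π√(a_t³/μ) = π√((1.185×10^6)³ / 1.30133×10^8) = 3.552×10^5 s.
Converting: 3.552×10^5 s ÷ 86400 s/day = 4.11 days.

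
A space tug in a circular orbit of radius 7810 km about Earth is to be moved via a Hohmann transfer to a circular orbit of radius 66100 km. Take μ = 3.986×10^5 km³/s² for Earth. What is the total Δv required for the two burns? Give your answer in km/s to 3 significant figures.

Transfer-ellipse semi-major axis a_t = (r₁ + r₂)/2 = (7810 + 66100)/2 = 36955 km.
At r₁ the circular-orbit speed is v₁ = √(μ/r₁) = 7.144 km/s.
On the transfer ellipse at r₁, vis-viva gives v_p = √[μ(2/r₁ − 1/a_t)] = 9.554 km/s.
First burn Δv₁ = |v_p − v₁| = 2.410 km/s.
Circular speed at r₂: v₂ = √(μ/r₂) = 2.456 km/s.
Transfer-orbit speed at r₂: v_a = √[μ(2/r₂ − 1/a_t)] = 1.129 km/s.
Second burn Δv₂ = |v₂ − v_a| = 1.327 km/s.
Δv = Δv₁ + Δv₂ = 2.410 + 1.327 = 3.737 km/s.

Δv = 3.74 km/s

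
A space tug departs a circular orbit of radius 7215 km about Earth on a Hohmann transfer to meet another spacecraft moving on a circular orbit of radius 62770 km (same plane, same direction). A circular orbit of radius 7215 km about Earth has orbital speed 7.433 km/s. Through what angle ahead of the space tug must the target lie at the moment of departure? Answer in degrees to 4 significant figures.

From the circular-orbit relation v² = μ/r at r = 7215 km: μ = v²r = (7.433)² × 7215 = 3.98625×10^5 km³/s².
The Hohmann ellipse has a_t = (r₁ + r₂)/2 = 34992.5 km.
Transfer time t = π√(a_t³/μ) = 32571 s.
Target angular speed ω₂ = √(μ/r₂³) = 4.0147×10^-5 rad/s.
Angle swept by the target during transfer: ω₂·t = 1.3076 rad = 74.92°.
Arrival is 180° from departure on the ellipse, so φ = 180° − 74.92° = 105.1°.

φ = 105.1°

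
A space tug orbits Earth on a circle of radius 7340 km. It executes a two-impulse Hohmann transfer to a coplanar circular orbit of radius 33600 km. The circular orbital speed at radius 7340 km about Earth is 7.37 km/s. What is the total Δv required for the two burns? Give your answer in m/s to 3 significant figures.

Δv = 3450 m/s

From the circular-orbit relation v² = μ/r at r = 7340 km: μ = v²r = (7.37)² × 7340 = 3.98686×10^5 km³/s².
Semi-major axis of the transfer orbit: a_t = (7340 + 33600)/2 = 20470 km.
At r₁ the circular-orbit speed is v₁ = √(μ/r₁) = 7.370 km/s.
On the transfer ellipse at r₁, v² = μ(2/r − 1/a) gives v_p = √[μ(2/r₁ − 1/a_t)] = 9.442 km/s.
First burn Δv₁ = |v_p − v₁| = 2.072 km/s.
At r₂, v₂ = √(μ/r₂) = 3.445 km/s.
Transfer-orbit speed at r₂: v_a = √[μ(2/r₂ − 1/a_t)] = 2.063 km/s.
Second burn Δv₂ = |v₂ − v_a| = 1.382 km/s.
Δv = Δv₁ + Δv₂ = 2.072 + 1.382 = 3.454 km/s.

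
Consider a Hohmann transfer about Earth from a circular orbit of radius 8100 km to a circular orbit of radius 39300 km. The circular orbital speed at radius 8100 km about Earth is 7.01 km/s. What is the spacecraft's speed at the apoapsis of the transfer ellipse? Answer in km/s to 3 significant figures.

v = 1.86 km/s

From the circular-orbit relation v² = μ/r at r = 8100 km: μ = v²r = (7.01)² × 8100 = 3.98035×10^5 km³/s².
Semi-major axis of the transfer orbit: a_t = (8100 + 39300)/2 = 23700 km.
At apoapsis, r = 39300 km.
Applying v² = μ(2/r − 1/a_t): v = 1.861 km/s.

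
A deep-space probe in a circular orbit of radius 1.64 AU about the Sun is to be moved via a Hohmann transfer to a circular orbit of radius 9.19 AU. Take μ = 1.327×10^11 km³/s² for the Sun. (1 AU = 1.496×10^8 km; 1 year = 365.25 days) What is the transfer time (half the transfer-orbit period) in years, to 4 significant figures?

t = 6.301 years

In km: r₁ = 1.64 × 1.496×10^8 = 2.45344×10^8 km; r₂ = 9.19 × 1.496×10^8 = 1.374824×10^9 km.
Transfer-ellipse semi-major axis a_t = (r₁ + r₂)/2 = (2.45344×10^8 + 1.374824×10^9)/2 = 8.10084×10^8 km.
By Kepler's third law the transfer-orbit period is T = 2π√(a_t³/μ), so t = T/2 = 1.9884×10^8 s.
Converting: 1.9884×10^8 s ÷ 3.15576×10^7 s/year (365.25 × 86400) = 6.301 years.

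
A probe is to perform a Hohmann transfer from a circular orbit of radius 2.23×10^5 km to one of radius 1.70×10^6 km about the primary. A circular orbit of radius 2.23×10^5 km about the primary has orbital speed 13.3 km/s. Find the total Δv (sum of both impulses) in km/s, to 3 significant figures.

From the circular-orbit relation v² = μ/r at r = 2.23×10^5 km: μ = v²r = (13.3)² × 2.23×10^5 = 3.94465×10^7 km³/s².
Transfer-ellipse semi-major axis a_t = (r₁ + r₂)/2 = (2.230×10^5 + 1.700×10^6)/2 = 9.615×10^5 km.
Circular speed at r₁: v₁ = √(μ/r₁) = √(3.94465×10^7/2.230×10^5) = 13.300 km/s.
On the transfer ellipse at r₁, v² = μ(2/r − 1/a) gives v_p = √[μ(2/r₁ − 1/a_t)] = 17.685 km/s.
First burn Δv₁ = |v_p − v₁| = 4.385 km/s.
At r₂, v₂ = √(μ/r₂) = 4.817 km/s.
Transfer-orbit speed at r₂: v_a = √[μ(2/r₂ − 1/a_t)] = 2.320 km/s.
Second burn Δv₂ = |v₂ − v_a| = 2.497 km/s.
Total Δv = Δv₁ + Δv₂ = 6.882 km/s.

Δv = 6.88 km/s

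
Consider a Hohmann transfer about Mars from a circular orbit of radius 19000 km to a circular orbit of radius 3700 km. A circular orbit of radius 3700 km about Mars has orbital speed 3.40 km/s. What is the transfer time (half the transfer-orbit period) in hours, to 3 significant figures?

From the circular-orbit relation v² = μ/r at r = 3700 km: μ = v²r = (3.40)² × 3700 = 42772.0 km³/s².
The Hohmann ellipse has a_t = (r₁ + r₂)/2 = 11350 km.
By Kepler's third law the transfer-orbit period is T = 2π√(a_t³/μ), so t = T/2 = 18370 s.
Converting: 18370 s ÷ 3600 s/hour = 5.10 hours.

t = 5.10 hours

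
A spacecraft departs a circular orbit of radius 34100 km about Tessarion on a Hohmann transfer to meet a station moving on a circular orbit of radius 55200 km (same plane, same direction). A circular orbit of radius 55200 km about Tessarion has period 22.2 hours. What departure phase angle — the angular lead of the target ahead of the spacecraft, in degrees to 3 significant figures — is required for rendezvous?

φ = 49.1°

From Kepler's third law T² = 4π²r³/μ at r = 55200 km, T = 22.2 hours = 22.2 × 3600 s = 79920 s: μ = 4π²r³/T² = 1.03960×10^6 km³/s².
The Hohmann ellipse has a_t = (r₁ + r₂)/2 = 44650 km.
Transfer time t = π√(a_t³/μ) = 29070 s.
Target angular speed ω₂ = √(μ/r₂³) = 7.862×10^-5 rad/s.
Angle swept by the target during transfer: ω₂·t = 2.285 rad = 130.9°.
Arrival is 180° from departure on the ellipse, so φ = 180° − 130.9° = 49.1°.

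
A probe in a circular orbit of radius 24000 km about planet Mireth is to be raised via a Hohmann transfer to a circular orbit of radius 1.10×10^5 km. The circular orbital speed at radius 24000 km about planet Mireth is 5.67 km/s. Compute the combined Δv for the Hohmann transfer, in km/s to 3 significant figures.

Δv = 2.66 km/s

From the circular-orbit relation v² = μ/r at r = 24000 km: μ = v²r = (5.67)² × 24000 = 7.71574×10^5 km³/s².
The Hohmann ellipse has a_t = (r₁ + r₂)/2 = 67000 km.
Circular speed at r₁: v₁ = √(μ/r₁) = √(7.71574×10^5/24000) = 5.670 km/s.
On the transfer ellipse at r₁, vis-viva gives v_p = √[μ(2/r₁ − 1/a_t)] = 7.265 km/s.
First burn Δv₁ = |v_p − v₁| = 1.595 km/s.
At r₂, v₂ = √(μ/r₂) = 2.648 km/s.
Transfer-orbit speed at r₂: v_a = √[μ(2/r₂ − 1/a_t)] = 1.585 km/s.
Second burn Δv₂ = |v₂ − v_a| = 1.063 km/s.
Δv = Δv₁ + Δv₂ = 1.595 + 1.063 = 2.658 km/s.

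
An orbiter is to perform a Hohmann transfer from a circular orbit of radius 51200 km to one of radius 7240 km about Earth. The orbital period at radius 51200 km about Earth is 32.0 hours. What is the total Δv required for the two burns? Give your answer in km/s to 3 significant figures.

Δv = 3.81 km/s

From Kepler's third law T² = 4π²r³/μ at r = 51200 km, T = 32.0 hours = 32.0 × 3600 s = 1.152×10^5 s: μ = 4π²r³/T² = 3.99268×10^5 km³/s².
Transfer-ellipse semi-major axis a_t = (r₁ + r₂)/2 = (51200 + 7240)/2 = 29220 km.
At r₁ the circular-orbit speed is v₁ = √(μ/r₁) = 2.79253 km/s.
On the transfer ellipse at r₁, vis-viva gives v_a = √[μ(2/r₁ − 1/a_t)] = 1.39004 km/s.
First burn Δv₁ = |v_a − v₁| = 1.402 km/s.
At r₂, v₂ = √(μ/r₂) = 7.426 km/s.
Transfer-orbit speed at r₂: v_p = √[μ(2/r₂ − 1/a_t)] = 9.830 km/s.
Second burn Δv₂ = |v₂ − v_p| = 2.404 km/s.
Total Δv = Δv₁ + Δv₂ = 3.806 km/s.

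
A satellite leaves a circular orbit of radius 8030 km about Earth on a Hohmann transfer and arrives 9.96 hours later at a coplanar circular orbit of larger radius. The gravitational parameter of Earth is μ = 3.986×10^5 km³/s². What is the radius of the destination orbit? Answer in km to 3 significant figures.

Transfer time t = 9.96 hours = 35856 s, and t = π√(a_t³/μ).
So a_t = (μ t²/π²)^(1/3) = (3.986×10^5 × (35856)² / π²)^(1/3) = 37307 km.
Since a_t = (r₁ + r₂)/2, r₂ = 2a_t − r₁ = 2×37307 − 8030 = 66584 km.

r₂ = 66600 km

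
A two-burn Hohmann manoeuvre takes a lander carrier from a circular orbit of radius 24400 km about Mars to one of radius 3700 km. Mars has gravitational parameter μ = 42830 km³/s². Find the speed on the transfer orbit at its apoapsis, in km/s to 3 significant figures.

v = 0.680 km/s

The Hohmann ellipse has a_t = (r₁ + r₂)/2 = 14050 km.
At apoapsis, r = 24400 km.
Vis-viva: v = √[μ(2/r − 1/a_t)] = √[42830 × (2/24400 − 1/14050)] = 0.6799 km/s.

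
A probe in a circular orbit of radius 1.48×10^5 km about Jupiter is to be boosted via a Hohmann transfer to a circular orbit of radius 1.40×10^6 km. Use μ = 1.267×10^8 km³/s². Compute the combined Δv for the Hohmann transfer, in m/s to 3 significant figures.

Semi-major axis of the transfer orbit: a_t = (1.480×10^5 + 1.400×10^6)/2 = 7.740×10^5 km.
At r₁ the circular-orbit speed is v₁ = √(μ/r₁) = 29.26 km/s.
Transfer-orbit speed at r₁ (v² = μ(2/r − 1/a)): v_p = √[μ(2/r₁ − 1/a_t)] = 39.35 km/s.
First burn Δv₁ = |v_p − v₁| = 10.09 km/s.
At r₂, v₂ = √(μ/r₂) = 9.513 km/s.
Transfer-orbit speed at r₂: v_a = √[μ(2/r₂ − 1/a_t)] = 4.160 km/s.
Second burn Δv₂ = |v₂ − v_a| = 5.353 km/s.
Δv = Δv₁ + Δv₂ = 10.09 + 5.353 = 15.44 km/s.

Δv = 15400 m/s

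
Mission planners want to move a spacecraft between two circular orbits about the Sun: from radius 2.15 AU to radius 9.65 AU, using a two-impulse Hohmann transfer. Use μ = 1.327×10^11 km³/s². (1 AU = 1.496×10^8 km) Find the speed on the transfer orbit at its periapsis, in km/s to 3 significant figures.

In km: r₁ = 2.15 × 1.496×10^8 = 3.2164×10^8 km; r₂ = 9.65 × 1.496×10^8 = 1.44364×10^9 km.
The Hohmann ellipse has a_t = (r₁ + r₂)/2 = 8.8264×10^8 km.
At periapsis, r = 3.2164×10^8 km.
From the vis-viva equation, v = √[μ(2/r − 1/a_t)] = 25.98 km/s.

v = 26.0 km/s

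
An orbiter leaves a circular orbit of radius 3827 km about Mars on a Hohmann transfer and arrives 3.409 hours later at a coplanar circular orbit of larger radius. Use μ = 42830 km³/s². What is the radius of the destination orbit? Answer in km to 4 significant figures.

r₂ = 13530 km

Transfer time t = 3.409 hours = 12272.4 s, and t = π√(a_t³/μ).
So a_t = (μ t²/π²)^(1/3) = (42830 × (12272.4)² / π²)^(1/3) = 8678.3 km.
Since a_t = (r₁ + r₂)/2, r₂ = 2a_t − r₁ = 2×8678.3 − 3827 = 13529.6 km.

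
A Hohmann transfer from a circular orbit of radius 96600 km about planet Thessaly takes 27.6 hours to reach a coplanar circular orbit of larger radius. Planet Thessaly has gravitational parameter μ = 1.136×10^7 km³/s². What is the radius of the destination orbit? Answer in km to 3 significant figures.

r₂ = 3.53×10^5 km

Transfer time t = 27.6 hours = 99360 s, and t = π√(a_t³/μ).
So a_t = (μ t²/π²)^(1/3) = (1.136×10^7 × (99360)² / π²)^(1/3) = 2.2482×10^5 km.
Since a_t = (r₁ + r₂)/2, r₂ = 2a_t − r₁ = 2×2.2482×10^5 − 96600 = 3.5304×10^5 km.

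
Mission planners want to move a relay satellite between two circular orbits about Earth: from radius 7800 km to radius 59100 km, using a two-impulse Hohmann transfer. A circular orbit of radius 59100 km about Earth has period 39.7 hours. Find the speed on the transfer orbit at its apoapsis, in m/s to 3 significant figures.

From Kepler's third law T² = 4π²r³/μ at r = 59100 km, T = 39.7 hours = 39.7 × 3600 s = 1.4292×10^5 s: μ = 4π²r³/T² = 3.98966×10^5 km³/s².
Semi-major axis of the transfer orbit: a_t = (7800 + 59100)/2 = 33450 km.
The apoapsis of the transfer ellipse is at r = 59100 km.
Applying v² = μ(2/r − 1/a_t): v = 1.255 km/s.

v = 1250 m/s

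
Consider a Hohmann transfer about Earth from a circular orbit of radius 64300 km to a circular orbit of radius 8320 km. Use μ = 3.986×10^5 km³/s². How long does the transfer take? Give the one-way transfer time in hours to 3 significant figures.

Transfer-ellipse semi-major axis a_t = (r₁ + r₂)/2 = (64300 + 8320)/2 = 36310 km.
Half the transfer-orbit period gives t = π√(a_t³/μ) = 34430 s.
Converting: 34430 s ÷ 3600 s/hour = 9.56 hours.

t = 9.56 hours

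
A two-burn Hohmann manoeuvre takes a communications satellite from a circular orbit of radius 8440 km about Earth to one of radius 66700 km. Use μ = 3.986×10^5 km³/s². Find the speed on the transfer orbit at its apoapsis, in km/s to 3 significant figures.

The Hohmann ellipse has a_t = (r₁ + r₂)/2 = 37570 km.
At apoapsis, r = 66700 km.
Vis-viva: v = √[μ(2/r − 1/a_t)] = √[3.986×10^5 × (2/66700 − 1/37570)] = 1.159 km/s.

v = 1.16 km/s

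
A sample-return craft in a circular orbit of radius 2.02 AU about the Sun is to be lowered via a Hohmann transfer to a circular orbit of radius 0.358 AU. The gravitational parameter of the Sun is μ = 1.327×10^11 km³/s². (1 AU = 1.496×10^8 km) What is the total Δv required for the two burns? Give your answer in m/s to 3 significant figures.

In km: r₁ = 2.02 × 1.496×10^8 = 3.02192×10^8 km; r₂ = 0.358 × 1.496×10^8 = 5.35568×10^7 km.
Transfer-ellipse semi-major axis a_t = (r₁ + r₂)/2 = (3.02192×10^8 + 5.35568×10^7)/2 = 1.778744×10^8 km.
Circular speed at r₁: v₁ = √(μ/r₁) = √(1.327×10^11/3.02192×10^8) = 20.9553 km/s.
Transfer-orbit speed at r₁ (vis-viva equation): v_a = √[μ(2/r₁ − 1/a_t)] = 11.4986 km/s.
First burn Δv₁ = |v_a − v₁| = 9.457 km/s.
Circular speed at r₂: v₂ = √(μ/r₂) = 49.78 km/s.
Transfer-orbit speed at r₂: v_p = √[μ(2/r₂ − 1/a_t)] = 64.88 km/s.
Second burn Δv₂ = |v₂ − v_p| = 15.10 km/s.
Total Δv = Δv₁ + Δv₂ = 24.56 km/s.

Δv = 24600 m/s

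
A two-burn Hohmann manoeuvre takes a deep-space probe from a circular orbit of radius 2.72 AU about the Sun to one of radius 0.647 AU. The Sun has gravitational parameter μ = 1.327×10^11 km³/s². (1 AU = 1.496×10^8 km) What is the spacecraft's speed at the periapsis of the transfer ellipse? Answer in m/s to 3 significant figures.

In km: r₁ = 2.72 × 1.496×10^8 = 4.06912×10^8 km; r₂ = 0.647 × 1.496×10^8 = 9.67912×10^7 km.
Semi-major axis of the transfer orbit: a_t = (4.06912×10^8 + 9.67912×10^7)/2 = 2.518516×10^8 km.
The periapsis of the transfer ellipse is at r = 9.67912×10^7 km.
From the vis-viva equation, v = √[μ(2/r − 1/a_t)] = 47.06 km/s.

v = 47100 m/s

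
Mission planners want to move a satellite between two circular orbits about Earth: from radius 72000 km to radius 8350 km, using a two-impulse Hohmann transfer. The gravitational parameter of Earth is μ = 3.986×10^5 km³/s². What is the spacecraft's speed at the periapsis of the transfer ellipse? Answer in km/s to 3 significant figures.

The Hohmann ellipse has a_t = (r₁ + r₂)/2 = 40175 km.
At periapsis, r = 8350 km.
Applying v² = μ(2/r − 1/a_t): v = 9.249 km/s.

v = 9.25 km/s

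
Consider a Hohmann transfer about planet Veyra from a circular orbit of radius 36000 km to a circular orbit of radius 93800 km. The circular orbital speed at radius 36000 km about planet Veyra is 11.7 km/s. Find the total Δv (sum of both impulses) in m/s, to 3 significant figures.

From the circular-orbit relation v² = μ/r at r = 36000 km: μ = v²r = (11.7)² × 36000 = 4.92804×10^6 km³/s².
Transfer-ellipse semi-major axis a_t = (r₁ + r₂)/2 = (36000 + 93800)/2 = 64900 km.
Circular speed at r₁: v₁ = √(μ/r₁) = √(4.92804×10^6/36000) = 11.700 km/s.
On the transfer ellipse at r₁, vis-viva gives v_p = √[μ(2/r₁ − 1/a_t)] = 14.066 km/s.
First burn Δv₁ = |v_p − v₁| = 2.366 km/s.
Circular speed at r₂: v₂ = √(μ/r₂) = 7.248 km/s.
Transfer-orbit speed at r₂: v_a = √[μ(2/r₂ − 1/a_t)] = 5.398 km/s.
Second burn Δv₂ = |v₂ − v_a| = 1.850 km/s.
Total Δv = Δv₁ + Δv₂ = 4.216 km/s.

Δv = 4220 m/s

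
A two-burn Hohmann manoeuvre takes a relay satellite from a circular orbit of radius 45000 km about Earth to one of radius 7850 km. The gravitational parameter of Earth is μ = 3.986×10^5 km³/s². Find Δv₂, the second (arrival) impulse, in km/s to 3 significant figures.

Transfer-ellipse semi-major axis a_t = (r₁ + r₂)/2 = (45000 + 7850)/2 = 26425 km.
On the circular orbit at r = 7850 km, v_c = √(μ/r) = 7.126 km/s.
Transfer-orbit speed at the same r (vis-viva, a = a_t): v_t = √[μ(2/r − 1/a_t)] = 9.299 km/s.
Δv₂ = |v_t − v_c| = |9.299 − 7.126| = 2.173 km/s.

Δv₂ = 2.17 km/s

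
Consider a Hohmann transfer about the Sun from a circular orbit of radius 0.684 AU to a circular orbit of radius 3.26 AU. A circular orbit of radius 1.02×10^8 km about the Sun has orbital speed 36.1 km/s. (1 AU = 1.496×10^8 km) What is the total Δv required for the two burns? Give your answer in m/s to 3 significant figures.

From the circular-orbit relation v² = μ/r at r = 1.02×10^8 km: μ = v²r = (36.1)² × 1.02×10^8 = 1.32927×10^11 km³/s².
In km: r₁ = 0.684 × 1.496×10^8 = 1.023264×10^8 km; r₂ = 3.26 × 1.496×10^8 = 4.87696×10^8 km.
Transfer-ellipse semi-major axis a_t = (r₁ + r₂)/2 = (1.023264×10^8 + 4.87696×10^8)/2 = 2.950112×10^8 km.
Circular speed at r₁: v₁ = √(μ/r₁) = √(1.32927×10^11/1.023264×10^8) = 36.04 km/s.
On the transfer ellipse at r₁, v² = μ(2/r − 1/a) gives v_p = √[μ(2/r₁ − 1/a_t)] = 46.34 km/s.
First burn Δv₁ = |v_p − v₁| = 10.30 km/s.
Circular speed at r₂: v₂ = √(μ/r₂) = 16.509 km/s.
Transfer-orbit speed at r₂: v_a = √[μ(2/r₂ − 1/a_t)] = 9.7232 km/s.
Second burn Δv₂ = |v₂ − v_a| = 6.786 km/s.
Total Δv = Δv₁ + Δv₂ = 17.09 km/s.

Δv = 17100 m/s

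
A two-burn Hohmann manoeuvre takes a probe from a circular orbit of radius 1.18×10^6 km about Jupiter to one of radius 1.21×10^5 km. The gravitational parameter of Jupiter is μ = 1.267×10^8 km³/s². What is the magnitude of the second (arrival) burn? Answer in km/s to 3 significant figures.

Transfer-ellipse semi-major axis a_t = (r₁ + r₂)/2 = (1.180×10^6 + 1.210×10^5)/2 = 6.505×10^5 km.
Circular speed at r = 1.210×10^5 km: v_c = √(μ/r) = 32.36 km/s.
Vis-viva on the transfer ellipse at r = 1.210×10^5 km gives v_t = √[μ(2/r − 1/a_t)] = 43.58 km/s.
Δv₂ = |v_t − v_c| = |43.58 − 32.36| = 11.22 km/s.

Δv₂ = 11.2 km/s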